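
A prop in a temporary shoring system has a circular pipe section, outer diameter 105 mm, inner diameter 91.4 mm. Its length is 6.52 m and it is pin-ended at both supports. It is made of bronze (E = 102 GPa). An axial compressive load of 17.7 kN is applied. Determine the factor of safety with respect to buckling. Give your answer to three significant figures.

n ≈ 3.40

d_o = 105 mm, d_i = 91.4 mm
I = π(d_o⁴ − d_i⁴)/64 = π(105⁴ − 91.40⁴)/64 = 2.541×10^6 mm⁴
I = 2.541×10^6 mm⁴ = 2.541×10^-6 m⁴
Effective length L_e = K·L = 1 × 6.52 = 6.520 m
P_cr = π²EI / L_e² = π² × 102×10⁹ × 2.541×10^-6 / 6.520² = 6.017×10^4 N
Factor of safety n = P_cr / P = 60.171 / 17.7 = 3.40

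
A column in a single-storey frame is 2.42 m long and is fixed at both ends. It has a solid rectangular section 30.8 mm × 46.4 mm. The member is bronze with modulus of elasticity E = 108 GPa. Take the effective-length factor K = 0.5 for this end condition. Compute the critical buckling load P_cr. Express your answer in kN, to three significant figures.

Buckling occurs about the weak axis: I_min = h·b³/12 with b = 30.8 mm (the shorter side).
I_min = 46.4×30.8³/12 = 1.130×10^5 mm⁴
I = 1.130×10^5 mm⁴ = 1.130×10^-7 m⁴
Effective length L_e = K·L = 0.5 × 2.42 = 1.210 m
P_cr = π²EI / L_e² = π² × 108×10⁹ × 1.130×10^-7 / 1.210² = 8.225×10^4 N

P_cr ≈ 82.3 kN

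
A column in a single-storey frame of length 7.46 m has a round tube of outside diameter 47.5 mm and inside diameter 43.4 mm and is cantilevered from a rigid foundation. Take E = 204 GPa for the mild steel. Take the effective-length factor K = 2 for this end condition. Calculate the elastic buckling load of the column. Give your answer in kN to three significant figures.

P_cr ≈ 0.685 kN

d_o = 47.5 mm, d_i = 43.4 mm
I = π(d_o⁴ − d_i⁴)/64 = π(47.5⁴ − 43.40⁴)/64 = 7.574×10^4 mm⁴
I = 7.574×10^4 mm⁴ = 7.574×10^-8 m⁴
Effective length L_e = K·L = 2 × 7.46 = 14.92 m
P_cr = π²EI / L_e² = π² × 204×10⁹ × 7.574×10^-8 / 14.92² = 685.0 N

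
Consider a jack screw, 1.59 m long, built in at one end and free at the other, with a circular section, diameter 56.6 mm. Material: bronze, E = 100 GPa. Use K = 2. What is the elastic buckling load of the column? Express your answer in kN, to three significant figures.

P_cr ≈ 49.2 kN

I = πd⁴/64 = π×56.6⁴/64 = 5.038×10^5 mm⁴
I = 5.038×10^5 mm⁴ = 5.038×10^-7 m⁴
Effective length L_e = K·L = 2 × 1.59 = 3.180 m
P_cr = π²EI / L_e² = π² × 100×10⁹ × 5.038×10^-7 / 3.180² = 4.917×10^4 N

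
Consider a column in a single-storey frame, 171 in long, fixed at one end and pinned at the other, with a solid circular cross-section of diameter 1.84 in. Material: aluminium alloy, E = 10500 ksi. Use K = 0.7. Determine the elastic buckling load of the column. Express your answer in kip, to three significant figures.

I = πd⁴/64 = π×1.84⁴/64 = 0.5627 in⁴
Effective length L_e = K·L = 0.7 × 171 = 119.7 in
P_cr = π²EI / L_e² = π² × 10500×10³ × 0.5627 / 119.7² = 4.070×10^3 lb

P_cr ≈ 4.07 kip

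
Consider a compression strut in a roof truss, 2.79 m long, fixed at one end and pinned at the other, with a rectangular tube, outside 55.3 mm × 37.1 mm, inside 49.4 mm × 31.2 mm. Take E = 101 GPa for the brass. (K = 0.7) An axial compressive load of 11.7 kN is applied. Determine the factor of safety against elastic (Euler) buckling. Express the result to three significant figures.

Weak-axis I_min = (h_o·b_o³ − h_i·b_i³)/12 with b_o = 37.1, b_i = 31.20 mm (shorter outer/inner sides).
I_min = (55.3×37.1³ − 49.40×31.20³)/12 = 1.103×10^5 mm⁴
I = 1.103×10^5 mm⁴ = 1.103×10^-7 m⁴
Effective length L_e = K·L = 0.7 × 2.79 = 1.953 m
P_cr = π²EI / L_e² = π² × 101×10⁹ × 1.103×10^-7 / 1.953² = 2.883×10^4 N
Factor of safety n = P_cr / P = 28.825 / 11.7 = 2.46

n ≈ 2.46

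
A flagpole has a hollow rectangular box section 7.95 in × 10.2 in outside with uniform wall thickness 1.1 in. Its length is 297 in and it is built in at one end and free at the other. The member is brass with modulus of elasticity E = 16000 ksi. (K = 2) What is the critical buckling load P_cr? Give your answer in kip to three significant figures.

P_cr ≈ 134 kip

Inner dimensions: h_i = 10.2 − 2×1.1 = 8.000 in, b_i = 7.95 − 2×1.1 = 5.750 in
Weak-axis I_min = (h_o·b_o³ − h_i·b_i³)/12 with b_o = 7.95, b_i = 5.750 in (shorter outer/inner sides).
I_min = (10.2×7.95³ − 8.000×5.750³)/12 = 300.4 in⁴
Effective length L_e = K·L = 2 × 297 = 594.0 in
P_cr = π²EI / L_e² = π² × 16000×10³ × 300.4 / 594.0² = 1.344×10^5 lb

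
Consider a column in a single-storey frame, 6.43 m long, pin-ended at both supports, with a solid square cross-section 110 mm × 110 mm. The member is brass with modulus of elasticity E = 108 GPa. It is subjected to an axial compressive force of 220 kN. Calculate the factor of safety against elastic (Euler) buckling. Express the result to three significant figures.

n ≈ 1.43

I = a⁴/12 = 110⁴/12 = 1.220×10^7 mm⁴
I = 1.220×10^7 mm⁴ = 1.220×10^-5 m⁴
Effective length L_e = K·L = 1 × 6.43 = 6.430 m
P_cr = π²EI / L_e² = π² × 108×10⁹ × 1.220×10^-5 / 6.430² = 3.146×10^5 N
Factor of safety n = P_cr / P = 314.55 / 220 = 1.43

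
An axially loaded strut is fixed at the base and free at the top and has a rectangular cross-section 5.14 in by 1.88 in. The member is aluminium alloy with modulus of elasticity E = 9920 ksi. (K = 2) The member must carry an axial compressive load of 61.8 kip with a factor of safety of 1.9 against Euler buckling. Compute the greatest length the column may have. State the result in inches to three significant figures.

L_max ≈ 24.4 in

Buckling occurs about the weak axis: I_min = h·b³/12 with b = 1.88 in (the shorter side).
I_min = 5.14×1.88³/12 = 2.846 in⁴
Required critical load P_cr = n·P = 1.9 × 61.8 = 117.4 kip = 1.174×10^5 lb
From P_cr = π²EI/(K·L)²:  L = (1/K)·√(π²EI/P_cr) = (1/2)·√(π²×9.92×10^6×2.846/1.174×10^5)
L = 24.4 in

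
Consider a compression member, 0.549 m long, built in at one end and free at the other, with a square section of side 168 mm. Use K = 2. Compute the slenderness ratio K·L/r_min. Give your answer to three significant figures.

I = a⁴/12 = 168⁴/12 = 6.638×10^7 mm⁴
A = 2.822×10^4 mm²;  r_min = √(I/A) = √(6.638×10^7/2.822×10^4) = 48.50 mm
L_e = K·L = 2 × 0.549 m = 1.098 m = 1098.0 mm
λ = L_e / r_min = 1098.0 / 48.50 = 22.6

λ ≈ 22.6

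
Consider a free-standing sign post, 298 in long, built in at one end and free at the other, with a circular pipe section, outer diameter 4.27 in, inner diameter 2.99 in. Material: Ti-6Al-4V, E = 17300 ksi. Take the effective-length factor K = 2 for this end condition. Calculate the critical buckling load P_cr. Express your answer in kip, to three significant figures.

P_cr ≈ 5.96 kip

d_o = 4.27 in, d_i = 2.99 in
I = π(d_o⁴ − d_i⁴)/64 = π(4.27⁴ − 2.990⁴)/64 = 12.40 in⁴
Effective length L_e = K·L = 2 × 298 = 596.0 in
P_cr = π²EI / L_e² = π² × 17300×10³ × 12.40 / 596.0² = 5.958×10^3 lb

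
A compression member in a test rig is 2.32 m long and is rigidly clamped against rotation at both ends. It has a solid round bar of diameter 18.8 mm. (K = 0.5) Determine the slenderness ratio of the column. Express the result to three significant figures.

λ ≈ 247

I = πd⁴/64 = π×18.8⁴/64 = 6.132×10^3 mm⁴
A = 277.6 mm²;  r_min = √(I/A) = √(6.132×10^3/277.6) = 4.700 mm
L_e = K·L = 0.5 × 2.32 m = 1.160 m = 1160.0 mm
λ = L_e / r_min = 1160.0 / 4.700 = 247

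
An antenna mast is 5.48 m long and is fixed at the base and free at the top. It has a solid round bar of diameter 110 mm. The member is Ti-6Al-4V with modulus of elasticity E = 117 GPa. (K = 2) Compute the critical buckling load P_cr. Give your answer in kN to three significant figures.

P_cr ≈ 69.1 kN

I = πd⁴/64 = π×110⁴/64 = 7.187×10^6 mm⁴
I = 7.187×10^6 mm⁴ = 7.187×10^-6 m⁴
Effective length L_e = K·L = 2 × 5.48 = 10.96 m
P_cr = π²EI / L_e² = π² × 117×10⁹ × 7.187×10^-6 / 10.96² = 6.909×10^4 N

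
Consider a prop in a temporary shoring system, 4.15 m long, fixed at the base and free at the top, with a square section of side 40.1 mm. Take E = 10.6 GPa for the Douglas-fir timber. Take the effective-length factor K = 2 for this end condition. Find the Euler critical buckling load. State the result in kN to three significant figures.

I = a⁴/12 = 40.1⁴/12 = 2.155×10^5 mm⁴
I = 2.155×10^5 mm⁴ = 2.155×10^-7 m⁴
Effective length L_e = K·L = 2 × 4.15 = 8.300 m
P_cr = π²EI / L_e² = π² × 10.6×10⁹ × 2.155×10^-7 / 8.300² = 327.2 N

P_cr ≈ 0.327 kN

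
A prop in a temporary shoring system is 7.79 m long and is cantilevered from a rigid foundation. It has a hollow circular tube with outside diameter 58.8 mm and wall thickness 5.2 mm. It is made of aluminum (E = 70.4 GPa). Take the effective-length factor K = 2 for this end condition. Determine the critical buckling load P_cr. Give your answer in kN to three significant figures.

P_cr ≈ 0.909 kN

Inner diameter d_i = 58.8 − 2×5.2 = 48.40 mm
I = π(d_o⁴ − d_i⁴)/64 = π(58.8⁴ − 48.40⁴)/64 = 3.174×10^5 mm⁴
I = 3.174×10^5 mm⁴ = 3.174×10^-7 m⁴
Effective length L_e = K·L = 2 × 7.79 = 15.58 m
P_cr = π²EI / L_e² = π² × 70.4×10⁹ × 3.174×10^-7 / 15.58² = 908.6 N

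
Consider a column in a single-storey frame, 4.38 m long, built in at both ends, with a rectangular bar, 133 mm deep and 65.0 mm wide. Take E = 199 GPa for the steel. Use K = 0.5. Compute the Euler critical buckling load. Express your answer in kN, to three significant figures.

Buckling occurs about the weak axis: I_min = h·b³/12 with b = 65.0 mm (the shorter side).
I_min = 133×65.0³/12 = 3.044×10^6 mm⁴
I = 3.044×10^6 mm⁴ = 3.044×10^-6 m⁴
Effective length L_e = K·L = 0.5 × 4.38 = 2.190 m
P_cr = π²EI / L_e² = π² × 199×10⁹ × 3.044×10^-6 / 2.190² = 1.246×10^6 N

P_cr ≈ 1250 kN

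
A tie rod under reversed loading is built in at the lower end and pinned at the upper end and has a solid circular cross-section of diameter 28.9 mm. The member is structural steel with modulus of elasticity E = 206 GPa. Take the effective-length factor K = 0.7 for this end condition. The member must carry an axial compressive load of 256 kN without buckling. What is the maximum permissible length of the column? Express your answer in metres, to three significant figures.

L_max ≈ 0.745 m

I = πd⁴/64 = π×28.9⁴/64 = 3.424×10^4 mm⁴
I = 3.424×10^-8 m⁴
At the buckling limit P_cr = P = 2.560×10^5 N
From P_cr = π²EI/(K·L)²:  L = (1/K)·√(π²EI/P_cr) = (1/0.7)·√(π²×2.06×10^11×3.424×10^-8/2.560×10^5)
L = 0.745 m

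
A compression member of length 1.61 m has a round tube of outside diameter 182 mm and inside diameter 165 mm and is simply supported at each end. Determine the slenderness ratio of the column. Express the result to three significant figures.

d_o = 182 mm, d_i = 165 mm
I = π(d_o⁴ − d_i⁴)/64 = π(182⁴ − 165.0⁴)/64 = 1.748×10^7 mm⁴
A = 4.633×10^3 mm²;  r_min = √(I/A) = √(1.748×10^7/4.633×10^3) = 61.42 mm
L_e = K·L = 1 × 1.61 m = 1.610 m = 1610.0 mm
λ = L_e / r_min = 1610.0 / 61.42 = 26.2

λ ≈ 26.2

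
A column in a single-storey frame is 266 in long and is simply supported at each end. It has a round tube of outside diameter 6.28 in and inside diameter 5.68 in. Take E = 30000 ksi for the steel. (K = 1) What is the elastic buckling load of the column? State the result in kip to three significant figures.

P_cr ≈ 106 kip

d_o = 6.28 in, d_i = 5.68 in
I = π(d_o⁴ − d_i⁴)/64 = π(6.28⁴ − 5.680⁴)/64 = 25.26 in⁴
Effective length L_e = K·L = 1 × 266 = 266.0 in
P_cr = π²EI / L_e² = π² × 30000×10³ × 25.26 / 266.0² = 1.057×10^5 lb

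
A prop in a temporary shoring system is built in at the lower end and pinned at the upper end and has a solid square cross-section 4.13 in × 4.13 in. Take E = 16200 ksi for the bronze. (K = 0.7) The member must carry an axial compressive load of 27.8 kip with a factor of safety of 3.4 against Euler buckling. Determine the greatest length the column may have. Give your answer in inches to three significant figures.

I = a⁴/12 = 4.13⁴/12 = 24.24 in⁴
Required critical load P_cr = n·P = 3.4 × 27.8 = 94.52 kip = 9.452×10^4 lb
From P_cr = π²EI/(K·L)²:  L = (1/K)·√(π²EI/P_cr) = (1/0.7)·√(π²×1.62×10^7×24.24/9.452×10^4)
L = 289 in

L_max ≈ 289 in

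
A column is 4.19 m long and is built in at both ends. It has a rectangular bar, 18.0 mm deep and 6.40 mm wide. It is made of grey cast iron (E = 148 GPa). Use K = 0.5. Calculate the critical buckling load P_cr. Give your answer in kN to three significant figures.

P_cr ≈ 0.131 kN

Buckling occurs about the weak axis: I_min = h·b³/12 with b = 6.40 mm (the shorter side).
I_min = 18.0×6.40³/12 = 393.2 mm⁴
I = 393.2 mm⁴ = 3.932×10^-10 m⁴
Effective length L_e = K·L = 0.5 × 4.19 = 2.095 m
P_cr = π²EI / L_e² = π² × 148×10⁹ × 3.932×10^-10 / 2.095² = 130.9 N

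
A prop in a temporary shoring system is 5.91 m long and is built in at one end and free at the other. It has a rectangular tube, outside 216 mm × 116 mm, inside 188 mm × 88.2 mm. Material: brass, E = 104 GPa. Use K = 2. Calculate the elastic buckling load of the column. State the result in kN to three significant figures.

P_cr ≈ 127 kN

Weak-axis I_min = (h_o·b_o³ − h_i·b_i³)/12 with b_o = 116, b_i = 88.20 mm (shorter outer/inner sides).
I_min = (216×116³ − 188.0×88.20³)/12 = 1.735×10^7 mm⁴
I = 1.735×10^7 mm⁴ = 1.735×10^-5 m⁴
Effective length L_e = K·L = 2 × 5.91 = 11.82 m
P_cr = π²EI / L_e² = π² × 104×10⁹ × 1.735×10^-5 / 11.82² = 1.274×10^5 N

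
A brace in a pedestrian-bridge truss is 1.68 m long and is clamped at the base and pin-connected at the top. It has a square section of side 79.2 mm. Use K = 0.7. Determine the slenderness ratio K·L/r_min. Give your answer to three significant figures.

I = a⁴/12 = 79.2⁴/12 = 3.279×10^6 mm⁴
A = 6.273×10^3 mm²;  r_min = √(I/A) = √(3.279×10^6/6.273×10^3) = 22.86 mm
L_e = K·L = 0.7 × 1.68 m = 1.176 m = 1176.0 mm
λ = L_e / r_min = 1176.0 / 22.86 = 51.4

λ ≈ 51.4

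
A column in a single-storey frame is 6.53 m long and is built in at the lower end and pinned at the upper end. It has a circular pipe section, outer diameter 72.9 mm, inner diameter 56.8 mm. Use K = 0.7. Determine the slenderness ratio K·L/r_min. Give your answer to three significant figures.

λ ≈ 198

d_o = 72.9 mm, d_i = 56.8 mm
I = π(d_o⁴ − d_i⁴)/64 = π(72.9⁴ − 56.80⁴)/64 = 8.754×10^5 mm⁴
A = 1.640×10^3 mm²;  r_min = √(I/A) = √(8.754×10^5/1.640×10^3) = 23.10 mm
L_e = K·L = 0.7 × 6.53 m = 4.571 m = 4571.0 mm
λ = L_e / r_min = 4571.0 / 23.10 = 198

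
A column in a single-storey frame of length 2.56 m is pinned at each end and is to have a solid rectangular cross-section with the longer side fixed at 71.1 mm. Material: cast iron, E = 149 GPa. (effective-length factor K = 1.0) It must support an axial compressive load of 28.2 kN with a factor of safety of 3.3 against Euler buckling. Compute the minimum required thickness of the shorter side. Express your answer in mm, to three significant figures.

Required P_cr = n·P = 3.3 × 28.2 = 93.06 kN
L_e = K·L = 1 × 2.56 = 2.560 m
Required I = P_cr·L_e²/(π²E) = 9.306×10^4 × 2.560² / (π² × 1.49×10^11) = 4.147×10^-7 m⁴
I_req = 4.147×10^5 mm⁴
Rectangle, weak axis: I_min = h·b³/12 with h = 71.1 mm fixed  ⇒  b = (12I/h)^(1/3) = 41.2 mm

b ≈ 41.2 mm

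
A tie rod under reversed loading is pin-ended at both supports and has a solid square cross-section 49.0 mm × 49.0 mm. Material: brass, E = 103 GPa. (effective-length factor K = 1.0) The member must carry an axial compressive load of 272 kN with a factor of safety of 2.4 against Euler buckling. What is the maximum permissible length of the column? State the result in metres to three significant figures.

I = a⁴/12 = 49.0⁴/12 = 4.804×10^5 mm⁴
I = 4.804×10^-7 m⁴
Required critical load P_cr = n·P = 2.4 × 272 = 652.8 kN = 6.528×10^5 N
From P_cr = π²EI/(K·L)²:  L = (1/K)·√(π²EI/P_cr) = (1/1)·√(π²×1.03×10^11×4.804×10^-7/6.528×10^5)
L = 0.865 m

L_max ≈ 0.865 m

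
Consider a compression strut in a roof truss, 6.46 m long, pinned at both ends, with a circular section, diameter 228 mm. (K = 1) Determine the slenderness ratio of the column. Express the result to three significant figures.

I = πd⁴/64 = π×228⁴/64 = 1.327×10^8 mm⁴
A = 4.083×10^4 mm²;  r_min = √(I/A) = √(1.327×10^8/4.083×10^4) = 57.00 mm
L_e = K·L = 1 × 6.46 m = 6.460 m = 6460.0 mm
λ = L_e / r_min = 6460.0 / 57.00 = 113

λ ≈ 113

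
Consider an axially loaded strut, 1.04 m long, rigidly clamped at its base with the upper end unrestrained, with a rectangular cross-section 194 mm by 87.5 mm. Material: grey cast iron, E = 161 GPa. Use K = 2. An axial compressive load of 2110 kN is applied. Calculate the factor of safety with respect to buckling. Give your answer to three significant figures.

n ≈ 1.89

Buckling occurs about the weak axis: I_min = h·b³/12 with b = 87.5 mm (the shorter side).
I_min = 194×87.5³/12 = 1.083×10^7 mm⁴
I = 1.083×10^7 mm⁴ = 1.083×10^-5 m⁴
Effective length L_e = K·L = 2 × 1.04 = 2.080 m
P_cr = π²EI / L_e² = π² × 161×10⁹ × 1.083×10^-5 / 2.080² = 3.978×10^6 N
Factor of safety n = P_cr / P = 3977.8 / 2110 = 1.89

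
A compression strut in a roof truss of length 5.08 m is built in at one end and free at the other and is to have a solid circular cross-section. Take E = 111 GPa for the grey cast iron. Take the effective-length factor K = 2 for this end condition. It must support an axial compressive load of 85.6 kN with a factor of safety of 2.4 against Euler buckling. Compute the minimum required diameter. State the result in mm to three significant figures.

Required P_cr = n·P = 2.4 × 85.6 = 205.4 kN
L_e = K·L = 2 × 5.08 = 10.16 m
Required I = P_cr·L_e²/(π²E) = 2.054×10^5 × 10.16² / (π² × 1.11×10^11) = 1.936×10^-5 m⁴
I_req = 1.936×10^7 mm⁴
Solid circle: I = πd⁴/64  ⇒  d = (64I/π)^(1/4) = (64×1.936×10^7/π)^(1/4) = 141 mm

d ≈ 141 mm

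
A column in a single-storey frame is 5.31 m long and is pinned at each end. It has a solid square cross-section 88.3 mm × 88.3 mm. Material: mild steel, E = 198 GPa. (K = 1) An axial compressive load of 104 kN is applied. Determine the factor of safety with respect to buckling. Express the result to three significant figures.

n ≈ 3.38

I = a⁴/12 = 88.3⁴/12 = 5.066×10^6 mm⁴
I = 5.066×10^6 mm⁴ = 5.066×10^-6 m⁴
Effective length L_e = K·L = 1 × 5.31 = 5.310 m
P_cr = π²EI / L_e² = π² × 198×10⁹ × 5.066×10^-6 / 5.310² = 3.511×10^5 N
Factor of safety n = P_cr / P = 351.11 / 104 = 3.38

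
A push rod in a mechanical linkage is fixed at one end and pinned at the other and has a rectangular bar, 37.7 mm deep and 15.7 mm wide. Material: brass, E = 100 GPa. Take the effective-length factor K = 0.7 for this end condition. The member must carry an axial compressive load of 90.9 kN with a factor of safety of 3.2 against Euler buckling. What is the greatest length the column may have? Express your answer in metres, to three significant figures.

L_max ≈ 0.290 m

Buckling occurs about the weak axis: I_min = h·b³/12 with b = 15.7 mm (the shorter side).
I_min = 37.7×15.7³/12 = 1.216×10^4 mm⁴
I = 1.216×10^-8 m⁴
Required critical load P_cr = n·P = 3.2 × 90.9 = 290.9 kN = 2.909×10^5 N
From P_cr = π²EI/(K·L)²:  L = (1/K)·√(π²EI/P_cr) = (1/0.7)·√(π²×1.00×10^11×1.216×10^-8/2.909×10^5)
L = 0.290 m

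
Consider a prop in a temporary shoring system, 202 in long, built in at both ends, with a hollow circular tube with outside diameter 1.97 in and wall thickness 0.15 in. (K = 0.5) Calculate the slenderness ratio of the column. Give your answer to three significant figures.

Inner diameter d_i = 1.97 − 2×0.15 = 1.670 in
I = π(d_o⁴ − d_i⁴)/64 = π(1.97⁴ − 1.670⁴)/64 = 0.3575 in⁴
A = 0.8577 in²;  r_min = √(I/A) = √(0.3575/0.8577) = 0.6456 in
L_e = K·L = 0.5 × 202 = 101.0 in
λ = L_e / r_min = 101.00 / 0.6456 = 156

λ ≈ 156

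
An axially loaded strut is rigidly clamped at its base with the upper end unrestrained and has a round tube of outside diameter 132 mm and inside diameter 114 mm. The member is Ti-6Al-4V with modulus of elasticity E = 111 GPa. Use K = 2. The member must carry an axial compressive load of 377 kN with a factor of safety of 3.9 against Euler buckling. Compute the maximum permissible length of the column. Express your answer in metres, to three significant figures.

L_max ≈ 1.11 m

d_o = 132 mm, d_i = 114 mm
I = π(d_o⁴ − d_i⁴)/64 = π(132⁴ − 114.0⁴)/64 = 6.612×10^6 mm⁴
I = 6.612×10^-6 m⁴
Required critical load P_cr = n·P = 3.9 × 377 = 1470 kN = 1.470×10^6 N
From P_cr = π²EI/(K·L)²:  L = (1/K)·√(π²EI/P_cr) = (1/2)·√(π²×1.11×10^11×6.612×10^-6/1.470×10^6)
L = 1.11 m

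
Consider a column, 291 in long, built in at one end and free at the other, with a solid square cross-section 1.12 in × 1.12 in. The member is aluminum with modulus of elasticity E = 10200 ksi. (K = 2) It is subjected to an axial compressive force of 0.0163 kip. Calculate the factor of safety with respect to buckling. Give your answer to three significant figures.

I = a⁴/12 = 1.12⁴/12 = 0.1311 in⁴
Effective length L_e = K·L = 2 × 291 = 582.0 in
P_cr = π²EI / L_e² = π² × 10200×10³ × 0.1311 / 582.0² = 38.97 lb
Factor of safety n = P_cr / P = 0.038971 / 0.0163 = 2.39

n ≈ 2.39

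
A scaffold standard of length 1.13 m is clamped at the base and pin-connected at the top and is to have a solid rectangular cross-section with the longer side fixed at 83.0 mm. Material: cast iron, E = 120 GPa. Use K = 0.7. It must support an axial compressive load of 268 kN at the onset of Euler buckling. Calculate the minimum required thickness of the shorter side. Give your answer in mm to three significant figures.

b ≈ 27.4 mm

L_e = K·L = 0.7 × 1.13 = 0.7910 m
Required I = P_cr·L_e²/(π²E) = 2.680×10^5 × 0.7910² / (π² × 1.20×10^11) = 1.416×10^-7 m⁴
I_req = 1.416×10^5 mm⁴
Rectangle, weak axis: I_min = h·b³/12 with h = 83.0 mm fixed  ⇒  b = (12I/h)^(1/3) = 27.4 mm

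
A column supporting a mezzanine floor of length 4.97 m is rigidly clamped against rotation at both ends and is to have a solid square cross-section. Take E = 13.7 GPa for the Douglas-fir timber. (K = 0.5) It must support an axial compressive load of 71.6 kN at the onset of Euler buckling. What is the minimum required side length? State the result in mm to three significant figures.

a ≈ 79.1 mm

L_e = K·L = 0.5 × 4.97 = 2.485 m
Required I = P_cr·L_e²/(π²E) = 7.160×10^4 × 2.485² / (π² × 1.37×10^10) = 3.270×10^-6 m⁴
I_req = 3.270×10^6 mm⁴
Solid square: I = a⁴/12  ⇒  a = (12I)^(1/4) = (12×3.270×10^6)^(1/4) = 79.1 mm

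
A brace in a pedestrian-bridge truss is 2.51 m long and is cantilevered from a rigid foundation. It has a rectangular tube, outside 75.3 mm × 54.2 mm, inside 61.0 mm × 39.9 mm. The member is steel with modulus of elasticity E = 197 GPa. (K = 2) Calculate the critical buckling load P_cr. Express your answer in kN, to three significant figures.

Weak-axis I_min = (h_o·b_o³ − h_i·b_i³)/12 with b_o = 54.2, b_i = 39.90 mm (shorter outer/inner sides).
I_min = (75.3×54.2³ − 61.00×39.90³)/12 = 6.762×10^5 mm⁴
I = 6.762×10^5 mm⁴ = 6.762×10^-7 m⁴
Effective length L_e = K·L = 2 × 2.51 = 5.020 m
P_cr = π²EI / L_e² = π² × 197×10⁹ × 6.762×10^-7 / 5.020² = 5.217×10^4 N

P_cr ≈ 52.2 kN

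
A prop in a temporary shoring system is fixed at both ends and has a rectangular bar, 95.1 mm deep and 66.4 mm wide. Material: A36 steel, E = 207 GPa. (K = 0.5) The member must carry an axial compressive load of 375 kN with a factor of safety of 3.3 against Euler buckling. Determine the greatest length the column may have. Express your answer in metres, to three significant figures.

L_max ≈ 3.91 m

Buckling occurs about the weak axis: I_min = h·b³/12 with b = 66.4 mm (the shorter side).
I_min = 95.1×66.4³/12 = 2.320×10^6 mm⁴
I = 2.320×10^-6 m⁴
Required critical load P_cr = n·P = 3.3 × 375 = 1238 kN = 1.238×10^6 N
From P_cr = π²EI/(K·L)²:  L = (1/K)·√(π²EI/P_cr) = (1/0.5)·√(π²×2.07×10^11×2.320×10^-6/1.238×10^6)
L = 3.91 m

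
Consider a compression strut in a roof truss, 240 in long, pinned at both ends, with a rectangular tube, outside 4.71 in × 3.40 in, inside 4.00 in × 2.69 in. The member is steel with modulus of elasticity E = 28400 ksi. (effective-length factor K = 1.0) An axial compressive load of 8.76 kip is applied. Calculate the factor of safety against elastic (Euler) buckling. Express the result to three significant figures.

Weak-axis I_min = (h_o·b_o³ − h_i·b_i³)/12 with b_o = 3.40, b_i = 2.690 in (shorter outer/inner sides).
I_min = (4.71×3.40³ − 4.000×2.690³)/12 = 8.938 in⁴
Effective length L_e = K·L = 1 × 240 = 240.0 in
P_cr = π²EI / L_e² = π² × 28400×10³ × 8.938 / 240.0² = 4.350×10^4 lb
Factor of safety n = P_cr / P = 43.497 / 8.76 = 4.97

n ≈ 4.97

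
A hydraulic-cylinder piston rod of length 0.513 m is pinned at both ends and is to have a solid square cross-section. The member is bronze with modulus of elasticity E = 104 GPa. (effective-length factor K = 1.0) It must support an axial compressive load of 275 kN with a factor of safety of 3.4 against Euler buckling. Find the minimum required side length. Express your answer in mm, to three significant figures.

a ≈ 41.2 mm

Required P_cr = n·P = 3.4 × 275 = 935.0 kN
L_e = K·L = 1 × 0.513 = 0.5130 m
Required I = P_cr·L_e²/(π²E) = 9.350×10^5 × 0.5130² / (π² × 1.04×10^11) = 2.397×10^-7 m⁴
I_req = 2.397×10^5 mm⁴
Solid square: I = a⁴/12  ⇒  a = (12I)^(1/4) = (12×2.397×10^5)^(1/4) = 41.2 mm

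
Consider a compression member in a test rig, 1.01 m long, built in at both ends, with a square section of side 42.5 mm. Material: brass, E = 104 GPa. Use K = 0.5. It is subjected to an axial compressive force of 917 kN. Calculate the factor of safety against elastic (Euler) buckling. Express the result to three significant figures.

n ≈ 1.19

I = a⁴/12 = 42.5⁴/12 = 2.719×10^5 mm⁴
I = 2.719×10^5 mm⁴ = 2.719×10^-7 m⁴
Effective length L_e = K·L = 0.5 × 1.01 = 0.5050 m
P_cr = π²EI / L_e² = π² × 104×10⁹ × 2.719×10^-7 / 0.5050² = 1.094×10^6 N
Factor of safety n = P_cr / P = 1094.3 / 917 = 1.19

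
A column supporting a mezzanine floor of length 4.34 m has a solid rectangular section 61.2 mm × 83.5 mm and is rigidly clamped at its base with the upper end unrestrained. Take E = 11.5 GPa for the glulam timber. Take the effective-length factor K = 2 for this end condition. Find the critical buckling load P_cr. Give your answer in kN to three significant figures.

P_cr ≈ 2.40 kN

Buckling occurs about the weak axis: I_min = h·b³/12 with b = 61.2 mm (the shorter side).
I_min = 83.5×61.2³/12 = 1.595×10^6 mm⁴
I = 1.595×10^6 mm⁴ = 1.595×10^-6 m⁴
Effective length L_e = K·L = 2 × 4.34 = 8.680 m
P_cr = π²EI / L_e² = π² × 11.5×10⁹ × 1.595×10^-6 / 8.680² = 2.403×10^3 N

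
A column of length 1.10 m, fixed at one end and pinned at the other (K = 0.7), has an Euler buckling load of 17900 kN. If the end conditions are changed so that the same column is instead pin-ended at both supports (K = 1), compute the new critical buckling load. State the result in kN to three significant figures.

P_cr ∝ 1/K², so P_cr,new = P_cr,old × (K_old/K_new)² = 17900 × (0.7/1)²
= 17900 × 0.4900 = 8770 kN

P_cr ≈ 8770 kN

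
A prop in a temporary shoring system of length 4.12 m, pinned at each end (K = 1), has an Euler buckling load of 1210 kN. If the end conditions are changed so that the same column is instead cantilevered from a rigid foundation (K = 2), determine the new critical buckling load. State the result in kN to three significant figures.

P_cr ∝ 1/K², so P_cr,new = P_cr,old × (K_old/K_new)² = 1210 × (1/2)²
= 1210 × 0.2500 = 302 kN

P_cr ≈ 302 kN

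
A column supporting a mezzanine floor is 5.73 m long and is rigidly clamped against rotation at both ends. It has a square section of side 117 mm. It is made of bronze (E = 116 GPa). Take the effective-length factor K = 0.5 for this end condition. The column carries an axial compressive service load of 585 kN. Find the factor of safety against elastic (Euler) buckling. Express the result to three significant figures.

I = a⁴/12 = 117⁴/12 = 1.562×10^7 mm⁴
I = 1.562×10^7 mm⁴ = 1.562×10^-5 m⁴
Effective length L_e = K·L = 0.5 × 5.73 = 2.865 m
P_cr = π²EI / L_e² = π² × 116×10⁹ × 1.562×10^-5 / 2.865² = 2.178×10^6 N
Factor of safety n = P_cr / P = 2178.1 / 585 = 3.72

n ≈ 3.72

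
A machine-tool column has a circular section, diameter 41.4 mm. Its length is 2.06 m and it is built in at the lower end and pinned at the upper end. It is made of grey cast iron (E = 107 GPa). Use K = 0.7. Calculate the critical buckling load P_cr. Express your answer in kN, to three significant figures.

I = πd⁴/64 = π×41.4⁴/64 = 1.442×10^5 mm⁴
I = 1.442×10^5 mm⁴ = 1.442×10^-7 m⁴
Effective length L_e = K·L = 0.7 × 2.06 = 1.442 m
P_cr = π²EI / L_e² = π² × 107×10⁹ × 1.442×10^-7 / 1.442² = 7.324×10^4 N

P_cr ≈ 73.2 kN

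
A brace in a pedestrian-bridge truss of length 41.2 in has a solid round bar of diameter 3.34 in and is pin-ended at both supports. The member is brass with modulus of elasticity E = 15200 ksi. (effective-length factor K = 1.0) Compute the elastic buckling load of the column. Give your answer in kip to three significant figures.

I = πd⁴/64 = π×3.34⁴/64 = 6.109 in⁴
Effective length L_e = K·L = 1 × 41.2 = 41.20 in
P_cr = π²EI / L_e² = π² × 15200×10³ × 6.109 / 41.20² = 5.399×10^5 lb

P_cr ≈ 540 kip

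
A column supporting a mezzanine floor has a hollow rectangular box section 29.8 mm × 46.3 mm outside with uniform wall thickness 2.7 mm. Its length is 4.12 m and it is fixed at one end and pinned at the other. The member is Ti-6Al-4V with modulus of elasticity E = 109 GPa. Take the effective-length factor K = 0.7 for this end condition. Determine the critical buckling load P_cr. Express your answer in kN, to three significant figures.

P_cr ≈ 6.80 kN

Inner dimensions: h_i = 46.3 − 2×2.7 = 40.90 mm, b_i = 29.8 − 2×2.7 = 24.40 mm
Weak-axis I_min = (h_o·b_o³ − h_i·b_i³)/12 with b_o = 29.8, b_i = 24.40 mm (shorter outer/inner sides).
I_min = (46.3×29.8³ − 40.90×24.40³)/12 = 5.259×10^4 mm⁴
I = 5.259×10^4 mm⁴ = 5.259×10^-8 m⁴
Effective length L_e = K·L = 0.7 × 4.12 = 2.884 m
P_cr = π²EI / L_e² = π² × 109×10⁹ × 5.259×10^-8 / 2.884² = 6.802×10^3 N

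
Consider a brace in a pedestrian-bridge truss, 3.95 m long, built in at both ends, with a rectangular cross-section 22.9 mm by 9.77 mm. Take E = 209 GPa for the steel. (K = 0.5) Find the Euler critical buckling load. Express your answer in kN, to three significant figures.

Buckling occurs about the weak axis: I_min = h·b³/12 with b = 9.77 mm (the shorter side).
I_min = 22.9×9.77³/12 = 1.780×10^3 mm⁴
I = 1.780×10^3 mm⁴ = 1.780×10^-9 m⁴
Effective length L_e = K·L = 0.5 × 3.95 = 1.975 m
P_cr = π²EI / L_e² = π² × 209×10⁹ × 1.780×10^-9 / 1.975² = 941.1 N

P_cr ≈ 0.941 kN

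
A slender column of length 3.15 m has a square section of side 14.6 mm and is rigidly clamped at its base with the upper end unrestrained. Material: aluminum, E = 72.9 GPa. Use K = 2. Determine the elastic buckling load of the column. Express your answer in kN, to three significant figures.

I = a⁴/12 = 14.6⁴/12 = 3.786×10^3 mm⁴
I = 3.786×10^3 mm⁴ = 3.786×10^-9 m⁴
Effective length L_e = K·L = 2 × 3.15 = 6.300 m
P_cr = π²EI / L_e² = π² × 72.9×10⁹ × 3.786×10^-9 / 6.300² = 68.64 N

P_cr ≈ 0.0686 kN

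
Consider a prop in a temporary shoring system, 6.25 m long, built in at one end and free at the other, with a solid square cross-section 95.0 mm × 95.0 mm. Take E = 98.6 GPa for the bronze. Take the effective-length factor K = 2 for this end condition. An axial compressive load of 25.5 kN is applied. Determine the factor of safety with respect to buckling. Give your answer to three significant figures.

I = a⁴/12 = 95.0⁴/12 = 6.788×10^6 mm⁴
I = 6.788×10^6 mm⁴ = 6.788×10^-6 m⁴
Effective length L_e = K·L = 2 × 6.25 = 12.50 m
P_cr = π²EI / L_e² = π² × 98.6×10⁹ × 6.788×10^-6 / 12.50² = 4.227×10^4 N
Factor of safety n = P_cr / P = 42.274 / 25.5 = 1.66

n ≈ 1.66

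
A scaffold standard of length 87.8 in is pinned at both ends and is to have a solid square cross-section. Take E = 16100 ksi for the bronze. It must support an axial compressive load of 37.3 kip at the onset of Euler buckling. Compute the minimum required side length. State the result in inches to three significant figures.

a ≈ 2.16 in

L_e = K·L = 1 × 87.8 = 87.80 in
Required I = P_cr·L_e²/(π²E) = 3.730×10^4 × 87.80² / (π² × 1.61×10^7) = 1.810 in⁴
Solid square: I = a⁴/12  ⇒  a = (12I)^(1/4) = (12×1.810)^(1/4) = 2.16 in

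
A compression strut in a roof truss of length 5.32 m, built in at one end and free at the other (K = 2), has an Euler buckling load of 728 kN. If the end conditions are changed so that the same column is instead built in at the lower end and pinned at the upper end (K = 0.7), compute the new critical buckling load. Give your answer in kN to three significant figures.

P_cr ∝ 1/K², so P_cr,new = P_cr,old × (K_old/K_new)² = 728 × (2/0.7)²
= 728 × 8.163 = 5940 kN

P_cr ≈ 5940 kN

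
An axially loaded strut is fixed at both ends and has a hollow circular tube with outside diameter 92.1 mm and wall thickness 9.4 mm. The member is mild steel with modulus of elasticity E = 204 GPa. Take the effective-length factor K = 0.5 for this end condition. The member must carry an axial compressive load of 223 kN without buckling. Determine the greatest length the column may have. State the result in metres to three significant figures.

Inner diameter d_i = 92.1 − 2×9.4 = 73.30 mm
I = π(d_o⁴ − d_i⁴)/64 = π(92.1⁴ − 73.30⁴)/64 = 2.115×10^6 mm⁴
I = 2.115×10^-6 m⁴
At the buckling limit P_cr = P = 2.230×10^5 N
From P_cr = π²EI/(K·L)²:  L = (1/K)·√(π²EI/P_cr) = (1/0.5)·√(π²×2.04×10^11×2.115×10^-6/2.230×10^5)
L = 8.74 m

L_max ≈ 8.74 m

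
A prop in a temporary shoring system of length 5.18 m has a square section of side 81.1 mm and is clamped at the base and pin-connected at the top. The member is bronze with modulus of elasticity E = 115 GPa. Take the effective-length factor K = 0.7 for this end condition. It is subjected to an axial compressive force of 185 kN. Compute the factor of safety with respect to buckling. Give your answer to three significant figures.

n ≈ 1.68

I = a⁴/12 = 81.1⁴/12 = 3.605×10^6 mm⁴
I = 3.605×10^6 mm⁴ = 3.605×10^-6 m⁴
Effective length L_e = K·L = 0.7 × 5.18 = 3.626 m
P_cr = π²EI / L_e² = π² × 115×10⁹ × 3.605×10^-6 / 3.626² = 3.112×10^5 N
Factor of safety n = P_cr / P = 311.20 / 185 = 1.68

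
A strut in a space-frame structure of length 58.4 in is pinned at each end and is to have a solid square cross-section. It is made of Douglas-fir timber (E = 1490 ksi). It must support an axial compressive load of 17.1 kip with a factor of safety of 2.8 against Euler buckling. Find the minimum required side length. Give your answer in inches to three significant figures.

a ≈ 3.40 in

Required P_cr = n·P = 2.8 × 17.1 = 47.88 kip
L_e = K·L = 1 × 58.4 = 58.40 in
Required I = P_cr·L_e²/(π²E) = 4.788×10^4 × 58.40² / (π² × 1.49×10^6) = 11.10 in⁴
Solid square: I = a⁴/12  ⇒  a = (12I)^(1/4) = (12×11.10)^(1/4) = 3.40 in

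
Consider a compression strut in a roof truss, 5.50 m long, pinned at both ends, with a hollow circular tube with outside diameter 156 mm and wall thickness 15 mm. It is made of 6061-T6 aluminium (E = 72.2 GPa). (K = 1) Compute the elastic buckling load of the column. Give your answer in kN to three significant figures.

P_cr ≈ 393 kN

Inner diameter d_i = 156 − 2×15 = 126.0 mm
I = π(d_o⁴ − d_i⁴)/64 = π(156⁴ − 126.0⁴)/64 = 1.670×10^7 mm⁴
I = 1.670×10^7 mm⁴ = 1.670×10^-5 m⁴
Effective length L_e = K·L = 1 × 5.50 = 5.500 m
P_cr = π²EI / L_e² = π² × 72.2×10⁹ × 1.670×10^-5 / 5.500² = 3.934×10^5 N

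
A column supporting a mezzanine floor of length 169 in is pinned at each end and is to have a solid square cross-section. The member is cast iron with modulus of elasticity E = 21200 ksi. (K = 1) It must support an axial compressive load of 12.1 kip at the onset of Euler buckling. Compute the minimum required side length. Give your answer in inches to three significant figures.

a ≈ 2.11 in

L_e = K·L = 1 × 169 = 169.0 in
Required I = P_cr·L_e²/(π²E) = 1.210×10^4 × 169.0² / (π² × 2.12×10^7) = 1.652 in⁴
Solid square: I = a⁴/12  ⇒  a = (12I)^(1/4) = (12×1.652)^(1/4) = 2.11 in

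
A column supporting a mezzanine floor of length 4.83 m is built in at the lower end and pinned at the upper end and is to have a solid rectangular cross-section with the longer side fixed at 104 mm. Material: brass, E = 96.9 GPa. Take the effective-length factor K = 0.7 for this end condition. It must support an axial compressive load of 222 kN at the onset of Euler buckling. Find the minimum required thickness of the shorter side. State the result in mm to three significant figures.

b ≈ 67.4 mm

L_e = K·L = 0.7 × 4.83 = 3.381 m
Required I = P_cr·L_e²/(π²E) = 2.220×10^5 × 3.381² / (π² × 9.69×10^10) = 2.654×10^-6 m⁴
I_req = 2.654×10^6 mm⁴
Rectangle, weak axis: I_min = h·b³/12 with h = 104 mm fixed  ⇒  b = (12I/h)^(1/3) = 67.4 mm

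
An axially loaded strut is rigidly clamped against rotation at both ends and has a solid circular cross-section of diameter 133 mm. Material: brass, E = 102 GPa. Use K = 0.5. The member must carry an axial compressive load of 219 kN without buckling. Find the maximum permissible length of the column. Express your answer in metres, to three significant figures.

L_max ≈ 16.8 m

I = πd⁴/64 = π×133⁴/64 = 1.536×10^7 mm⁴
I = 1.536×10^-5 m⁴
At the buckling limit P_cr = P = 2.190×10^5 N
From P_cr = π²EI/(K·L)²:  L = (1/K)·√(π²EI/P_cr) = (1/0.5)·√(π²×1.02×10^11×1.536×10^-5/2.190×10^5)
L = 16.8 m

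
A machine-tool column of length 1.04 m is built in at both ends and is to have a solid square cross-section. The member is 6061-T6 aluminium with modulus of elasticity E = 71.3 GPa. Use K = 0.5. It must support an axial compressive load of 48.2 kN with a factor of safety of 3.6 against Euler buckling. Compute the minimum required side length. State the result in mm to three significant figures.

a ≈ 29.9 mm

Required P_cr = n·P = 3.6 × 48.2 = 173.5 kN
L_e = K·L = 0.5 × 1.04 = 0.5200 m
Required I = P_cr·L_e²/(π²E) = 1.735×10^5 × 0.5200² / (π² × 7.13×10^10) = 6.668×10^-8 m⁴
I_req = 6.668×10^4 mm⁴
Solid square: I = a⁴/12  ⇒  a = (12I)^(1/4) = (12×6.668×10^4)^(1/4) = 29.9 mm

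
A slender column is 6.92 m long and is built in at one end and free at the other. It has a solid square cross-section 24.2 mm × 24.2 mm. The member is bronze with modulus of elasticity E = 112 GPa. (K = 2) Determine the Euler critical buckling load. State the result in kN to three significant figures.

I = a⁴/12 = 24.2⁴/12 = 2.858×10^4 mm⁴
I = 2.858×10^4 mm⁴ = 2.858×10^-8 m⁴
Effective length L_e = K·L = 2 × 6.92 = 13.84 m
P_cr = π²EI / L_e² = π² × 112×10⁹ × 2.858×10^-8 / 13.84² = 164.9 N

P_cr ≈ 0.165 kN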